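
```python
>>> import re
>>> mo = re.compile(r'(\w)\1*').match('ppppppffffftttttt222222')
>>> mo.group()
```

`re.match` won't scan ahead — the pattern has to work from the very first character.
The match spans [0:6] → 'pppppp'.

'pppppp'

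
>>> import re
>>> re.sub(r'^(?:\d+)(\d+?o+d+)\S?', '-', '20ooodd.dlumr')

The pattern matches anchored at the start of the string; then one or more of a digit (non-capturing group); then one or more of a digit (lazy), then one or more of a literal 'o', then one or more of the literal 'd' (captured); then optionally a non-whitespace character.
Matches: at [0:8] → '20ooodd.'.
Every occurrence is swapped for '-'.

'-dlumr'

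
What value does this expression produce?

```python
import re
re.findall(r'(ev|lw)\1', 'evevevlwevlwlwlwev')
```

The backreference `\1` re-matches whatever the first group consumed, character for character.
One capturing group, so `findall` returns just the captured substring from each match — 2 in all.

['ev', 'lw']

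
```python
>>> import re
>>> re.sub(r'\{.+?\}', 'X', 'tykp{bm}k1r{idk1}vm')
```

Matches: at [4:8] → '{bm}'; at [11:17] → '{idk1}'.
`sub` substitutes 'X' at each match site.

'tykpXk1rXvm'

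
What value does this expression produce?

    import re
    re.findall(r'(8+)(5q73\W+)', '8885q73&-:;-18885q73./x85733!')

This matches one or more of a literal '8' (captured); then the literal '5q', then the literal '73', then one or more of a non-word character (captured).
Matches: at [0:12] match '8885q73&-:;-', groups = ('888', '5q73&-:;-'); at [13:22] match '8885q73./', groups = ('888', '5q73./').
Multiple groups make `findall` return tuples — one 2-tuple for each match.

[('888', '5q73&-:;-'), ('888', '5q73./')]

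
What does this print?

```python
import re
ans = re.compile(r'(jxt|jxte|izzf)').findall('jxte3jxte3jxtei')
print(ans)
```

['jxt', 'jxt', 'jxt']

Branches in `(...|...)` are attempted left-to-right; the first branch that allows the whole pattern to succeed is taken.
Walking the string: at [0:3] match 'jxt', group 1 = 'jxt'; at [5:8] match 'jxt', group 1 = 'jxt'; at [10:13] match 'jxt', group 1 = 'jxt'.
One capturing group, so `findall` returns just the captured substring from each match — 3 in all.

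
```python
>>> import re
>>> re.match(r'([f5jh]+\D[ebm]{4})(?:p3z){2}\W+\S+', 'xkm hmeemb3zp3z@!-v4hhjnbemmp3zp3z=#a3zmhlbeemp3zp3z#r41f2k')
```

The pattern matches one or more of one of [f5jh], then a non-digit, then exactly 4 of one of [ebm] (captured); then the literal 'p3z' repeated 2 times, then one or more of a non-word character; then one or more of a non-whitespace character.
`re.match` only tries the pattern at the start of the string.
Here the pattern fails at index 0, so the call returns None.

None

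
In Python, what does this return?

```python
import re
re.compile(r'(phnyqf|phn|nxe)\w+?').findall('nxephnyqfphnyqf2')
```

['nxe', 'phnyqf']

Alternation isn't longest-match — the leftmost alternative that fits at this position is chosen.
Matches: at [0:4] match 'nxep', group 1 = 'nxe'; at [9:16] match 'phnyqf2', group 1 = 'phnyqf'.
Because there's exactly one group, `findall` drops the full match and keeps group 1 from each hit.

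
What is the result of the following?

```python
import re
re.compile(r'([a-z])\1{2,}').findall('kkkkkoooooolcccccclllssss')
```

`\1` is not a pattern — it's the concrete string captured by group 1, re-applied verbatim.
Scanning left to right: at [0:5] match 'kkkkk', group 1 = 'k'; at [5:11] match 'oooooo', group 1 = 'o'; at [12:18] match 'cccccc', group 1 = 'c'; at [18:21] match 'lll', group 1 = 'l'; at [21:25] match 'ssss', group 1 = 's'.
`findall` collects group 1 from each match (5 total).

['k', 'o', 'c', 'l', 's']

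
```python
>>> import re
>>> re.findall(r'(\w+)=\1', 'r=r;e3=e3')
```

['r', 'e3']

A backreference is literal: `\1` must see the identical characters the first group matched.
One capturing group, so `findall` returns just the captured substring from each match — 2 in all.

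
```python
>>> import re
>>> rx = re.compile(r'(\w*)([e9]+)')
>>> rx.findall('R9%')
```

[('R', '9')]

This matches zero or more of a word character (captured); then one or more of one of [e9] (captured).
Scanning left to right: at [0:2] match 'R9', groups = ('R', '9').
`findall` packs the 2 group values into a tuple for every match.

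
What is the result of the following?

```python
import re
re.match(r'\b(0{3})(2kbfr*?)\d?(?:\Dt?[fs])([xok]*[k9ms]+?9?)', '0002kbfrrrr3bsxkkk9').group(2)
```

'2kbfrrrr'

Pattern: a word boundary (`\b`, zero-width); then exactly 3 of a literal '0' (captured); then the literal '2k', then the literal 'bf', then zero or more of the literal 'r' (lazy) (captured); then optionally a digit; then a non-digit, then optionally the literal 't', then one of [fs] (non-capturing group); then zero or more of one of [xok], then one or more of one of [k9ms] (lazy), then optionally a literal '9' (captured).
With `match`, the pattern is implicitly anchored at the beginning.
The match spans [0:19] → '0002kbfrrrr3bsxkkk9'.
Captured: group 1 = '000', group 2 = '2kbfrrrr', group 3 = 'xkkk9'.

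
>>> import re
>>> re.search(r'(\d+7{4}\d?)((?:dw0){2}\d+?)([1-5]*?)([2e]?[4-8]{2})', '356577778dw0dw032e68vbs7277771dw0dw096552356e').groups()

The pattern matches one or more of a digit, then exactly 4 of a literal '7', then optionally a digit (captured); then the literal 'dw0' repeated 2 times, then one or more of a digit (lazy) (captured); then zero or more of a character in [1-5] (lazy) (captured); then optionally one of [2e], then exactly 2 of a character in [4-8] (captured).
With the lazy modifier that quantifier settles for the fewest repetitions that let the rest of the pattern succeed (the atoms after it are unaffected and can still be greedy).
`search` walks the string left to right and returns the first match it finds.
The match spans [0:20] → '356577778dw0dw032e68'.
Captured: group 1 = '356577778', group 2 = 'dw0dw03', group 3 = '2', group 4 = 'e68'.

('356577778', 'dw0dw03', '2', 'e68')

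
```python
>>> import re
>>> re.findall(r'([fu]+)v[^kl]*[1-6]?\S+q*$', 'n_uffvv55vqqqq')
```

With a single group, `findall` returns only what that group captured — 1 item.

['uff']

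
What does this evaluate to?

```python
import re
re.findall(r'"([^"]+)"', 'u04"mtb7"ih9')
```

['mtb7']

Matches: at [3:9] match '"mtb7"', group 1 = 'mtb7'.
Because there's exactly one group, `findall` drops the full match and keeps group 1 from the one hit.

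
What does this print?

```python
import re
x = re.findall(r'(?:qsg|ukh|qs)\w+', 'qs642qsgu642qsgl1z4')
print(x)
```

['qs642qsgu642qsgl1z4']

Scanning left to right: at [0:19] → 'qs642qsgu642qsgl1z4'.
Since nothing is captured, `findall` lists the 1 matched substring directly.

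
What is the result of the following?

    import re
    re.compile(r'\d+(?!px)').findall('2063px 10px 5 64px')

['206', '1', '5', '6']

The negative lookaround is zero-width — it rules out positions where the adjacent text would match, without consuming anything.
Walking the string: at [0:3] → '206'; at [7:8] → '1'; at [12:13] → '5'; at [14:15] → '6'.
No capturing groups, so `findall` returns the 4 full match strings.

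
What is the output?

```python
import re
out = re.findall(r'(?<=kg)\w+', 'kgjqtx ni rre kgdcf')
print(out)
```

Because the assertion is zero-width, the text it checks is not consumed and won't appear in the result.
Matches: at [2:6] → 'jqtx'; at [16:19] → 'dcf'.
With no groups in the pattern, `findall` gives back each whole match — 2 here.

['jqtx', 'dcf']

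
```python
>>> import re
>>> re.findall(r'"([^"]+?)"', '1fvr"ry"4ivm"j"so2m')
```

`findall` collects group 1 from each match (2 total).

['ry', 'j']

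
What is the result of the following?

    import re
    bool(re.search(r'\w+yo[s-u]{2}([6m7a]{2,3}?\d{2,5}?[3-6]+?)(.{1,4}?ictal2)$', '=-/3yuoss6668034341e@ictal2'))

The pattern matches one or more of a word character; then the literal 'yo', then exactly 2 of a character in [s-u]; then 2 to 3 of one of [6m7a] (lazy), then 2 to 5 of a digit (lazy), then one or more of a character in [3-6] (lazy) (captured); then 1 to 4 of any character (lazy), then the literal 'ict', then the literal 'al2' (captured); then anchored at the end.
Here the pattern never matches, so the call returns None, and `bool(None)` is False.

False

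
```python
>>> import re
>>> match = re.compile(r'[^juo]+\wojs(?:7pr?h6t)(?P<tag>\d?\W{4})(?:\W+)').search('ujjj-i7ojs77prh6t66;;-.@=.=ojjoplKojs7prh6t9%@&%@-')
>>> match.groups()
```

('9%@&%',)

The pattern matches one or more of any character except [juo], then a word character, then the literal 'ojs'; then the literal '7p', then optionally a literal 'r', then the literal 'h6t' (non-capturing group); then optionally a digit, then exactly 4 of a non-word character (captured as 'tag'); then one or more of a non-word character (non-capturing group).
`re.search` tries every starting position until one works.
The match spans [31:50] → 'plKojs7prh6t9%@&%@-'.
Captured: group 1 = '9%@&%'.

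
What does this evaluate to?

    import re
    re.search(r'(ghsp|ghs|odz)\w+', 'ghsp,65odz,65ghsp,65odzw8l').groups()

('ghs',)

The match spans [0:4] → 'ghsp'.
Captured: group 1 = 'ghs'.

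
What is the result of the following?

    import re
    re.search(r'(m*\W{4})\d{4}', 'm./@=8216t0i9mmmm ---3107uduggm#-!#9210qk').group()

The pattern matches zero or more of the literal 'm', then exactly 4 of a non-word character (captured); then exactly 4 of a digit.
`re.search` scans for the first position where the pattern succeeds.
The match spans [0:9] → 'm./@=8216'.
Captured: group 1 = 'm./@='.

'm./@=8216'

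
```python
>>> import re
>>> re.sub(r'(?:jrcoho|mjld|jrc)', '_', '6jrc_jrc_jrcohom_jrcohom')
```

'6_____m__m'

Alternation isn't longest-match — the leftmost alternative that fits at this position is chosen.
Matches: at [1:4] → 'jrc'; at [5:8] → 'jrc'; at [9:15] → 'jrcoho'; at [17:23] → 'jrcoho'.
`sub` substitutes '_' at each match site.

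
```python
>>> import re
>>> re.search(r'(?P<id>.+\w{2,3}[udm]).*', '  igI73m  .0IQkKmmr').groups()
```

('  igI73m  .0IQkKmm',)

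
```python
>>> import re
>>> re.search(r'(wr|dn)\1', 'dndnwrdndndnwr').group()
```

'dndn'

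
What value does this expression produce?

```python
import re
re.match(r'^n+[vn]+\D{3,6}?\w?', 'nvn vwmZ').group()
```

This matches anchored at the start of the string; then one or more of a literal 'n'; then one or more of one of [vn], then 3 to 6 of a non-digit (lazy); then optionally a word character.
The `?` after the quantifier makes it lazy — it takes as little as possible before letting the rest of the pattern try.
`re.match` only tries the pattern at the start of the string.
The match spans [0:7] → 'nvn vwm'.

'nvn vwm'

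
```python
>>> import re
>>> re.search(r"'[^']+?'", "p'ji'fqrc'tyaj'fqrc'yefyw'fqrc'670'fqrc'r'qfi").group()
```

"'ji'"

Unlike `match`, `search` isn't anchored — it looks for the pattern anywhere in the string.
The match spans [1:5] → "'ji'".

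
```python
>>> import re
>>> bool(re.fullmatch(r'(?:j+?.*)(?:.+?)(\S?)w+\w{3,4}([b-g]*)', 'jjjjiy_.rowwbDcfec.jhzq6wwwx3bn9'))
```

False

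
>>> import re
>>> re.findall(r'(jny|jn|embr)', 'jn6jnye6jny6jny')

['jn', 'jny', 'jny', 'jny']

Alternation isn't longest-match — the leftmost alternative that fits at this position is chosen.
Walking the string: at [0:2] match 'jn', group 1 = 'jn'; at [3:6] match 'jny', group 1 = 'jny'; at [8:11] match 'jny', group 1 = 'jny'; at [12:15] match 'jny', group 1 = 'jny'.
`findall` collects group 1 from each match (4 total).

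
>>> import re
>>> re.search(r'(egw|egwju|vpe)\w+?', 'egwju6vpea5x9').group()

'egwj'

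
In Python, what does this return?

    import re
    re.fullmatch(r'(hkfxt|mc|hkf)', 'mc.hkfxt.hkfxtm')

None

`fullmatch` succeeds only if the pattern covers the string from start to end.
Here there's no way to consume every character, so the call returns None.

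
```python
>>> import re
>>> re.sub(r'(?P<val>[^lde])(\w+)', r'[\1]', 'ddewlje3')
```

Pattern: any character except [lde] (captured as 'val'); then one or more of a word character (captured).
Matches: at [3:8] → 'wlje3'.
`\1` in the replacement pulls in group 1's text for each match.

'dde[w]'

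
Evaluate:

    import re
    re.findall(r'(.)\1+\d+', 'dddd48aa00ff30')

['d', 'a', 'f']

A backreference is literal: `\1` must see the identical characters the first group matched.
Scanning left to right: at [0:6] match 'dddd48', group 1 = 'd'; at [6:10] match 'aa00', group 1 = 'a'; at [10:14] match 'ff30', group 1 = 'f'.
Because there's exactly one group, `findall` drops the full match and keeps group 1 from each hit.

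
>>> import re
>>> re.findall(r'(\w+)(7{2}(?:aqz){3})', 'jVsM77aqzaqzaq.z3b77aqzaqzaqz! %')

[('z3b', '77aqzaqzaqz')]

Pattern: one or more of a word character (captured); then exactly 2 of a literal '7', then the literal 'aqz' repeated 3 times (captured).
Matches: at [15:29] match 'z3b77aqzaqzaqz', groups = ('z3b', '77aqzaqzaqz').
Multiple groups make `findall` return tuples — one 2-tuple for the one match.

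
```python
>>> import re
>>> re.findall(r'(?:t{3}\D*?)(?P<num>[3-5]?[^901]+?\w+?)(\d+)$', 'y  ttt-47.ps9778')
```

[('-47.ps', '9778')]

Pattern: exactly 3 of a literal 't', then zero or more of a non-digit (lazy) (non-capturing group); then optionally a character in [3-5], then one or more of any character except [901] (lazy), then one or more of a word character (lazy) (captured as 'num'); then one or more of a digit (captured); then anchored at the end.
A `+?`/`*?`/`{m,n}?` starts at its minimum and grows only as far as needed for what follows to match.
Walking the string: at [3:16] match 'ttt-47.ps9778', groups = ('-47.ps', '9778').
With 2 capturing groups, `findall` returns a 2-tuple per match.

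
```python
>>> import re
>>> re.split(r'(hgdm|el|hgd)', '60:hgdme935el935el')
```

['60:', 'hgdm', 'e935', 'el', '935', 'el', '']

The regex engine tests alternatives in the order written; an earlier branch that matches wins even if a later one would match more.
The group in the pattern means `split` returns the separators' captures alongside the pieces.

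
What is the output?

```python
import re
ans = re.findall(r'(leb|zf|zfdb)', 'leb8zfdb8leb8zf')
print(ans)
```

Branches in `(...|...)` are attempted left-to-right; the first branch that allows the whole pattern to succeed is taken.
With a single group, `findall` returns only what that group captured — 4 items.

['leb', 'zf', 'leb', 'zf']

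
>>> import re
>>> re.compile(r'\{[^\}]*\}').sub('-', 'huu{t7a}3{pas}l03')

'huu-3-l03'

`sub` substitutes '-' at each match site.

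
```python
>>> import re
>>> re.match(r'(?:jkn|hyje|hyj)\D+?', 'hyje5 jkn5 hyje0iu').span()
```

With `match`, the pattern is implicitly anchored at the beginning.
The match spans [0:4] → 'hyje'.

(0, 4)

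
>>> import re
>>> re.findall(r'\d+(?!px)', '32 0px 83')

['32', '83']

The negative lookaround is zero-width — it rules out positions where the adjacent text would match, without consuming anything.
Matches: at [0:2] → '32'; at [7:9] → '83'.
`findall` yields the raw match text (2 of them) because the pattern has no groups.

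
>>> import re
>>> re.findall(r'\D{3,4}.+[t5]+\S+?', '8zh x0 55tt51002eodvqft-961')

['zh x0 55tt51002eodvqft-']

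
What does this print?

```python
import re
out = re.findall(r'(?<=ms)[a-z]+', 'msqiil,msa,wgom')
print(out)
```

The lookaround is zero-width — it requires the adjacent text to match without consuming it, so the asserted text isn't part of the match.
With no groups in the pattern, `findall` gives back each whole match — 2 here.

['qiil', 'a']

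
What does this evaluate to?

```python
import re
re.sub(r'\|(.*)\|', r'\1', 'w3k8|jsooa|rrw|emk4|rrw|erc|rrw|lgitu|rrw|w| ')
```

Matches: at [4:44] → '|jsooa|rrw|emk4|rrw|erc|rrw|lgitu|rrw|w|'.
Each match is replaced using the text its own group 1 captured.

'w3k8jsooa|rrw|emk4|rrw|erc|rrw|lgitu|rrw|w '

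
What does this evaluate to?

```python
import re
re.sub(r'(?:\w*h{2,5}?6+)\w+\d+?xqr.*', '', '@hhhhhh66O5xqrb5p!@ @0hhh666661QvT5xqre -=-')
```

'@'

This matches zero or more of a word character, then 2 to 5 of the literal 'h' (lazy), then one or more of the literal '6' (non-capturing group); then one or more of a word character, then one or more of a digit (lazy); then the literal 'xqr', then zero or more of any character.
Matches: at [1:43] → 'hhhhhh66O5xqrb5p!@ @0hhh666661QvT5xqre -=-'.
Each match is replaced by ''.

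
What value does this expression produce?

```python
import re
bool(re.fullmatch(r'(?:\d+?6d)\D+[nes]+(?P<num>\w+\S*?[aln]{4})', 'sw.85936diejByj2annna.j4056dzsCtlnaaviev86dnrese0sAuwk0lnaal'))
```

The pattern matches one or more of a digit (lazy), then the literal '6d' (non-capturing group); then one or more of a non-digit; then one or more of one of [nes]; then one or more of a word character, then zero or more of a non-whitespace character (lazy), then exactly 4 of one of [aln] (captured as 'num').
`fullmatch` succeeds only if the pattern covers the string from start to end.
Here the string isn't matched end-to-end, so the call returns None, and `bool(None)` is False.

False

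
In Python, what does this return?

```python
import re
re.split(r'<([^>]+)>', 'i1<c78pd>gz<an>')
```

['i1', 'c78pd', 'gz', 'an', '']

Matches to split on: at [2:9] → '<c78pd>'; at [11:15] → '<an>'.
With a capturing group present, the delimiter's captured portion is kept in the result list.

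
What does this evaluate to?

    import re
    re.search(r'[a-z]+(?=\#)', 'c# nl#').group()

'c'

The `(?=…)`/`(?<=…)` assertion just peeks at neighbouring text; it doesn't advance the match position.
`re.search` scans for the first position where the pattern succeeds.
The match spans [0:1] → 'c'.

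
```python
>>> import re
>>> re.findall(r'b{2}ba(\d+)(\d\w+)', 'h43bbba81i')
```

[('8', '1i')]

This matches exactly 2 of a literal 'b', then the literal 'ba'; then one or more of a digit (captured); then a digit, then one or more of a word character (captured).
Walking the string: at [3:10] match 'bbba81i', groups = ('8', '1i').
`findall` packs the 2 group values into a tuple for every match.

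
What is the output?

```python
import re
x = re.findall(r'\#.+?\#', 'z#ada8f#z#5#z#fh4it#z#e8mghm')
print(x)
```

['#ada8f#', '#5#', '#fh4it#']

A `+?`/`*?`/`{m,n}?` starts at its minimum and grows only as far as needed for what follows to match.
`findall` yields the raw match text (3 of them) because the pattern has no groups.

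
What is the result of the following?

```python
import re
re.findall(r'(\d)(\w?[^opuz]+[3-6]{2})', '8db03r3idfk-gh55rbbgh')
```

[('8', 'db03r3idfk-gh55')]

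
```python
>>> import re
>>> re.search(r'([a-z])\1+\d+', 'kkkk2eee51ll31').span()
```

(0, 5)

After group 1 captures some text, `\1` only succeeds where that same text appears again.
`search` walks the string left to right and returns the first match it finds.
The match spans [0:5] → 'kkkk2'.
Captured: group 1 = 'k'.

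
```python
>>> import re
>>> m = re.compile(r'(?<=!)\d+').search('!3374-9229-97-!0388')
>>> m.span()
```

The lookaround is zero-width — it requires the adjacent text to match without consuming it, so the asserted text isn't part of the match.
`re.search` scans for the first position where the pattern succeeds.
The match spans [1:5] → '3374'.

(1, 5)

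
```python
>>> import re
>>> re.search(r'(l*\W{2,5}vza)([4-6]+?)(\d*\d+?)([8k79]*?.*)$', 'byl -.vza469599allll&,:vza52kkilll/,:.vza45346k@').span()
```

(2, 48)

The pattern matches zero or more of a literal 'l', then 2 to 5 of a non-word character, then the literal 'vza' (captured); then one or more of a character in [4-6] (lazy) (captured); then zero or more of a digit, then one or more of a digit (lazy) (captured); then zero or more of one of [8k79] (lazy), then zero or more of any character (captured); then anchored at the end.
The match spans [2:48] → 'l -.vza469599allll&,:vza52kkilll/,:.vza45346k@'.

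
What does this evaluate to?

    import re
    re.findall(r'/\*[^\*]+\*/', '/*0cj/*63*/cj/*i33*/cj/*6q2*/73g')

Scanning left to right: at [5:11] → '/*63*/'; at [13:20] → '/*i33*/'; at [22:29] → '/*6q2*/'.
With no groups in the pattern, `findall` gives back each whole match — 3 here.

['/*63*/', '/*i33*/', '/*6q2*/']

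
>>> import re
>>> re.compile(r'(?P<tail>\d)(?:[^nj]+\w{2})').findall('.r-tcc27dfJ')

This matches a digit (captured as 'tail'); then one or more of any character except [nj], then exactly 2 of a word character (non-capturing group).
Walking the string: at [6:11] match '27dfJ', group 1 = '2'.
One capturing group, so `findall` returns just the captured substring from the one match — 1 in all.

['2']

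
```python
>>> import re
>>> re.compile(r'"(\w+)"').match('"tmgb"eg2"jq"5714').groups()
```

('tmgb',)

The match spans [0:6] → '"tmgb"'.
Captured: group 1 = 'tmgb'.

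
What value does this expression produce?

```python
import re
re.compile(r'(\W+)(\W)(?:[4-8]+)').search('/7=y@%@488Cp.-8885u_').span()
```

The match spans [4:10] → '@%@488'.

(4, 10)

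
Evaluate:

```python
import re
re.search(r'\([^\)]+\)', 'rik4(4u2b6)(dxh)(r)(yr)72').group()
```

`re.search` scans for the first position where the pattern succeeds.
The match spans [4:11] → '(4u2b6)'.

'(4u2b6)'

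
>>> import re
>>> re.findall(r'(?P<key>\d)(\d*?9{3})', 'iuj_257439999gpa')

With the lazy modifier that quantifier settles for the fewest repetitions that let the rest of the pattern succeed (the atoms after it are unaffected and can still be greedy).
Multiple groups make `findall` return tuples — one 2-tuple for the one match.

[('2', '5743999')]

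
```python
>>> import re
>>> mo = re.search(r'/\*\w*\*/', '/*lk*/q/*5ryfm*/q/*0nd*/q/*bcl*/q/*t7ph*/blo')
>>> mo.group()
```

The match spans [0:6] → '/*lk*/'.

'/*lk*/'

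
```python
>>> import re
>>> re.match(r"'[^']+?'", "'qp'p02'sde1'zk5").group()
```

"'qp'"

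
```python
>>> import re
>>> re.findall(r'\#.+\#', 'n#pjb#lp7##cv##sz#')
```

['#pjb#lp7##cv##sz#']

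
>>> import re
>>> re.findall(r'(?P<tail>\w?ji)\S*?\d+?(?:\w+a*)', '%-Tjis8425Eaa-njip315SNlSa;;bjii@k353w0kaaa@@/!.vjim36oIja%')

['Tji', 'nji', 'bji', 'vji']

Pattern: optionally a word character, then the literal 'ji' (captured as 'tail'); then zero or more of a non-whitespace character (lazy), then one or more of a digit (lazy); then one or more of a word character, then zero or more of a literal 'a' (non-capturing group).
Because there's exactly one group, `findall` drops the full match and keeps group 1 from each hit.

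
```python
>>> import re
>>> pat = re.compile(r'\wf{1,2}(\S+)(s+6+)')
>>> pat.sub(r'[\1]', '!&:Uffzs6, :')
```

Pattern: a word character, then 1 to 2 of a literal 'f'; then one or more of a non-whitespace character (captured); then one or more of a literal 's', then one or more of the literal '6' (captured).
Matches: at [3:9] → 'Uffzs6'.
Each match is replaced using the text its own group 1 captured.

'!&:[z], :'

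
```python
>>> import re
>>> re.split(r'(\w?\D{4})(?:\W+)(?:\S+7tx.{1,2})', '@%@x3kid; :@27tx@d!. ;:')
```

['@%@x', '3kid;', '!. ;:']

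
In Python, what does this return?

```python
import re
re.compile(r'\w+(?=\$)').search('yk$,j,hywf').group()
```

'yk'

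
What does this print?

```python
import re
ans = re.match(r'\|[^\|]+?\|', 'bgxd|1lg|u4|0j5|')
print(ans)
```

`match` is anchored at position 0; if the pattern doesn't fit there, it returns None.
Here position 0 doesn't satisfy it, so the call returns None.

None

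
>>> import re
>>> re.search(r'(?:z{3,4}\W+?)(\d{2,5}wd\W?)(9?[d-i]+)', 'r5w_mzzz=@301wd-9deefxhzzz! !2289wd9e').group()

This matches 3 to 4 of a literal 'z', then one or more of a non-word character (lazy) (non-capturing group); then 2 to 5 of a digit, then the literal 'wd', then optionally a non-word character (captured); then optionally a literal '9', then one or more of a character in [d-i] (captured).
Unlike `match`, `search` isn't anchored — it looks for the pattern anywhere in the string.
The match spans [5:21] → 'zzz=@301wd-9deef'.
Captured: group 1 = '301wd-', group 2 = '9deef'.

'zzz=@301wd-9deef'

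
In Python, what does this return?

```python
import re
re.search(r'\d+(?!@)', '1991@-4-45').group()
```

'199'

The negative lookahead/lookbehind blocks any match where the forbidden context is present.
The match spans [0:3] → '199'.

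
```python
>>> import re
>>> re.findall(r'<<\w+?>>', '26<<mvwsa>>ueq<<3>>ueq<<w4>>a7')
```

Matches: at [2:11] → '<<mvwsa>>'; at [14:19] → '<<3>>'; at [22:28] → '<<w4>>'.
Since nothing is captured, `findall` lists the 3 matched substrings directly.

['<<mvwsa>>', '<<3>>', '<<w4>>']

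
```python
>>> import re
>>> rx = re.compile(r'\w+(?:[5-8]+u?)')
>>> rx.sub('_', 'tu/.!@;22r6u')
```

`sub` substitutes '_' at each match site.

'tu/.!@;_'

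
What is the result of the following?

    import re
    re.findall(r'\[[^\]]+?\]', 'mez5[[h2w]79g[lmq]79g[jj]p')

['[[h2w]', '[lmq]', '[jj]']

No capturing groups, so `findall` returns the 3 full match strings.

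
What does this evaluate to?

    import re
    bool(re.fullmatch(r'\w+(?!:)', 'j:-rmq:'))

False

The negative lookahead/lookbehind blocks any match where the forbidden context is present.
`re.fullmatch` is like wrapping the pattern in `^…$` (in single-line mode).
Here the string isn't matched end-to-end, so the call returns None, and `bool(None)` is False.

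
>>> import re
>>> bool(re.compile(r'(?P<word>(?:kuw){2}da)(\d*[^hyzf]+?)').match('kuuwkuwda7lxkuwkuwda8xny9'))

This matches the literal 'kuw' repeated 2 times, then the literal 'da' (captured as 'word'); then zero or more of a digit, then one or more of any character except [hyzf] (lazy) (captured).
`re.match` only tries the pattern at the start of the string.
Here the string doesn't start with a match, so the call returns None, and `bool(None)` is False.

False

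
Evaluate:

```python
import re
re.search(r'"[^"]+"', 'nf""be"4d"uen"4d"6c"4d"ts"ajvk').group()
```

The match spans [3:7] → '"be"'.

'"be"'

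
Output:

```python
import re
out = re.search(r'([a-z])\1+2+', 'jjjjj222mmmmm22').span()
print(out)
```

(0, 8)

After group 1 captures some text, `\1` only succeeds where that same text appears again.
Unlike `match`, `search` isn't anchored — it looks for the pattern anywhere in the string.
The match spans [0:8] → 'jjjjj222'.
Captured: group 1 = 'j'.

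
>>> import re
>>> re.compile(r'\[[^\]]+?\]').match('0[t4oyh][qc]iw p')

None

`match` is anchored at position 0; if the pattern doesn't fit there, it returns None.
Here the pattern fails at index 0, so the call returns None.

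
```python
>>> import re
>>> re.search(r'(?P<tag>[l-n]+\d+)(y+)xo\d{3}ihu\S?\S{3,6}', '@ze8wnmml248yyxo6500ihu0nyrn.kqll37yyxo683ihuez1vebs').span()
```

The pattern matches one or more of a character in [l-n], then one or more of a digit (captured as 'tag'); then one or more of a literal 'y' (captured); then the literal 'xo', then exactly 3 of a digit, then the literal 'ihu'; then optionally a non-whitespace character, then 3 to 6 of a non-whitespace character.
`re.search` scans for the first position where the pattern succeeds.
The match spans [31:52] → 'll37yyxo683ihuez1vebs'.
Captured: group 1 = 'll37', group 2 = 'yy'.

(31, 52)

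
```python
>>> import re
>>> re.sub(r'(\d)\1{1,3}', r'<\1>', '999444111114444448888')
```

`\1` has to match the exact text group 1 already captured.
Each match is replaced using the text its own group 1 captured.

'<9><4><1>1<4><4><8>'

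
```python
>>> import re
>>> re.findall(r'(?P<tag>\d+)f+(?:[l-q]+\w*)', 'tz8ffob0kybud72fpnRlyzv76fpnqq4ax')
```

['8']

The pattern matches one or more of a digit (captured as 'tag'); then one or more of a literal 'f'; then one or more of a character in [l-q], then zero or more of a word character (non-capturing group).
Scanning left to right: at [2:33] match '8ffob0kybud72fpnRlyzv76fpnqq4ax', group 1 = '8'.
One capturing group, so `findall` returns just the captured substring from the one match — 1 in all.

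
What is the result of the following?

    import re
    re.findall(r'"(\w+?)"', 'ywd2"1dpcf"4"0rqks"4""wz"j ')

['1dpcf', '0rqks', 'wz']

Matches: at [4:11] match '"1dpcf"', group 1 = '1dpcf'; at [12:19] match '"0rqks"', group 1 = '0rqks'; at [21:25] match '"wz"', group 1 = 'wz'.
With a single group, `findall` returns only what that group captured — 3 items.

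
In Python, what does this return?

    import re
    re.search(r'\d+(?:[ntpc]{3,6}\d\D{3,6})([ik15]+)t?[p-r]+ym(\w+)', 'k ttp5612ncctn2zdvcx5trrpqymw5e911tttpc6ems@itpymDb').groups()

('5', 'w5e911tttpc6ems')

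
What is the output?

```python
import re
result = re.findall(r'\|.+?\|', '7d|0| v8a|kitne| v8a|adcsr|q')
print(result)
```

['|0|', '|kitne|', '|adcsr|']

A non-greedy quantifier consumes as few characters as it can — just enough that the remainder of the pattern still matches from where it stops; whatever follows it matches normally.
Matches: at [2:5] → '|0|'; at [9:16] → '|kitne|'; at [20:27] → '|adcsr|'.
`findall` yields the raw match text (3 of them) because the pattern has no groups.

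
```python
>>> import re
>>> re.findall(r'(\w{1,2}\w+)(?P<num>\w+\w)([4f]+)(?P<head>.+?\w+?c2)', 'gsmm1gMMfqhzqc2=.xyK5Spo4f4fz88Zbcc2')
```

Pattern: 1 to 2 of a word character, then one or more of a word character (captured); then one or more of a word character, then a word character (captured as 'num'); then one or more of one of [4f] (captured); then one or more of any character (lazy), then one or more of a word character (lazy), then the literal 'c2' (captured as 'head').
Scanning left to right: at [0:15] match 'gsmm1gMMfqhzqc2', groups = ('gsmm1g', 'MM', 'f', 'qhzqc2'); at [17:36] match 'xyK5Spo4f4fz88Zbcc2', groups = ('xyK5Spo4', 'f4', 'f', 'z88Zbcc2').
`findall` packs the 4 group values into a tuple for every match.

[('gsmm1g', 'MM', 'f', 'qhzqc2'), ('xyK5Spo4', 'f4', 'f', 'z88Zbcc2')]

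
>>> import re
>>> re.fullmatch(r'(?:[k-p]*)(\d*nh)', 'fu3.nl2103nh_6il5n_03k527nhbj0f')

None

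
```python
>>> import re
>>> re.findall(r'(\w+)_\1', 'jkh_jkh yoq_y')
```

The backreference `\1` re-matches whatever the first group consumed, character for character.
One capturing group, so `findall` returns just the captured substring from the one match — 1 in all.

['jkh']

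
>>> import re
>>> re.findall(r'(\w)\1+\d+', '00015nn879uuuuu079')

['0', 'n', 'u']

A backreference is literal: `\1` must see the identical characters the first group matched.
Matches: at [0:5] match '00015', group 1 = '0'; at [5:10] match 'nn879', group 1 = 'n'; at [10:18] match 'uuuuu079', group 1 = 'u'.
`findall` collects group 1 from each match (3 total).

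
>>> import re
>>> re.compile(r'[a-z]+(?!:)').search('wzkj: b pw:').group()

Because the assertion is negative and zero-width, positions next to the forbidden text are skipped.
Unlike `match`, `search` isn't anchored — it looks for the pattern anywhere in the string.
The match spans [0:3] → 'wzk'.

'wzk'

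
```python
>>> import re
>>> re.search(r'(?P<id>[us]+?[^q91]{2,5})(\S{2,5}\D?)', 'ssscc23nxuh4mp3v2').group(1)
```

Pattern: one or more of one of [us] (lazy), then 2 to 5 of any character except [q91] (captured as 'id'); then 2 to 5 of a non-whitespace character, then optionally a non-digit (captured).
A `+?`/`*?`/`{m,n}?` starts at its minimum and grows only as far as needed for what follows to match.
`search` walks the string left to right and returns the first match it finds.
The match spans [0:11] → 'ssscc23nxuh'.
Captured: group 1 = 'ssscc2', group 2 = '3nxuh'.

'ssscc2'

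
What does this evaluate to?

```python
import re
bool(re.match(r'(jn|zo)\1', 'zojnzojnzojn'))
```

False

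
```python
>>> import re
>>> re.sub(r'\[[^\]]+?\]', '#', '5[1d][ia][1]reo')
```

Matches: at [1:5] → '[1d]'; at [5:9] → '[ia]'; at [9:12] → '[1]'.
Each match is replaced by '#'.

'5###reo'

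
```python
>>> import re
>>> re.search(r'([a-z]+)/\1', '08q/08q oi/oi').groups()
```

The backreference `\1` re-matches whatever the first group consumed, character for character.
`re.search` tries every starting position until one works.
The match spans [8:13] → 'oi/oi'.
Captured: group 1 = 'oi'.

('oi',)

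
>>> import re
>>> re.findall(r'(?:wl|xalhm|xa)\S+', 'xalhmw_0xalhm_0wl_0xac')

['xalhmw_0xalhm_0wl_0xac']

Walking the string: at [0:22] → 'xalhmw_0xalhm_0wl_0xac'.
No capturing groups, so `findall` returns the 1 full match string.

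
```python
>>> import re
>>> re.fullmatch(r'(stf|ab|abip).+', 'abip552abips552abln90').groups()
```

`|` is ordered: at each position the engine commits to the first alternative that works.
`re.fullmatch` requires the pattern to consume the entire string.
The match spans [0:21] → 'abip552abips552abln90'.
Captured: group 1 = 'ab'.

('ab',)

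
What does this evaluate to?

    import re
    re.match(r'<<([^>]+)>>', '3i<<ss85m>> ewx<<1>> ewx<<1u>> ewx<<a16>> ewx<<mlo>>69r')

With `match`, the pattern is implicitly anchored at the beginning.
Here the pattern fails at index 0, so the call returns None.

None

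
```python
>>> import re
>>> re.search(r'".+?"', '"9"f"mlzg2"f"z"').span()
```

(0, 3)

`re.search` scans for the first position where the pattern succeeds.
The match spans [0:3] → '"9"'.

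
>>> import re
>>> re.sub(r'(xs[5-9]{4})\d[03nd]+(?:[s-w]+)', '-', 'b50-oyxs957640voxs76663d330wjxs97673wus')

'b50-oy-o-jxs97673wus'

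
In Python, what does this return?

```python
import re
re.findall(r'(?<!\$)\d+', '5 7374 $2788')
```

['5', '7374', '788']

The negative lookahead/lookbehind blocks any match where the forbidden context is present.
Scanning left to right: at [0:1] → '5'; at [2:6] → '7374'; at [9:12] → '788'.
No capturing groups, so `findall` returns the 3 full match strings.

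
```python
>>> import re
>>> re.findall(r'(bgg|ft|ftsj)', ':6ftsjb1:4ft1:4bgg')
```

Branches in `(...|...)` are attempted left-to-right; the first branch that allows the whole pattern to succeed is taken.
Walking the string: at [2:4] match 'ft', group 1 = 'ft'; at [10:12] match 'ft', group 1 = 'ft'; at [15:18] match 'bgg', group 1 = 'bgg'.
`findall` collects group 1 from each match (3 total).

['ft', 'ft', 'bgg']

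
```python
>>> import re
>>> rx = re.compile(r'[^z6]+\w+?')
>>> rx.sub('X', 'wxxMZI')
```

'X'

The pattern matches one or more of any character except [z6]; then one or more of a word character (lazy).
Matches: at [0:6] → 'wxxMZI'.
Every occurrence is swapped for 'X'.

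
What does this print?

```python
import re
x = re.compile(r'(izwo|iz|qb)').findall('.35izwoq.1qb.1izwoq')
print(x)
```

The regex engine tests alternatives in the order written; an earlier branch that matches wins even if a later one would match more.
Because there's exactly one group, `findall` drops the full match and keeps group 1 from each hit.

['izwo', 'qb', 'izwo']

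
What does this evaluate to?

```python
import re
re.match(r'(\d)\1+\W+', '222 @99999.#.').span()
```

`\1` is not a pattern — it's the concrete string captured by group 1, re-applied verbatim.
`match` is anchored at position 0; if the pattern doesn't fit there, it returns None.
The match spans [0:5] → '222 @'.
Captured: group 1 = '2'.

(0, 5)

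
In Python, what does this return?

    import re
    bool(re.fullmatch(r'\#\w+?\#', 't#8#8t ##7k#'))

`re.fullmatch` is like wrapping the pattern in `^…$` (in single-line mode).
Here the pattern can't cover the whole string, so the call returns None, and `bool(None)` is False.

False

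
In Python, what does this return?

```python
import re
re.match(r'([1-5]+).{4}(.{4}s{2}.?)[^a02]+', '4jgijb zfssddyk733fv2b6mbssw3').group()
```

Pattern: one or more of a character in [1-5] (captured); then exactly 4 of any character; then exactly 4 of any character, then exactly 2 of the literal 's', then optionally any character (captured); then one or more of any character except [a02].
With `match`, the pattern is implicitly anchored at the beginning.
The match spans [0:20] → '4jgijb zfssddyk733fv'.
Captured: group 1 = '4', group 2 = 'b zfssd'.

'4jgijb zfssddyk733fv'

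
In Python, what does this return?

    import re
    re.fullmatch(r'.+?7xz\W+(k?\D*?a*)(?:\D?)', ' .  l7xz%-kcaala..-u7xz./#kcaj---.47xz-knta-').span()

For `fullmatch`, every character of the input must be accounted for by the pattern.
The match spans [0:44] → ' .  l7xz%-kcaala..-u7xz./#kcaj---.47xz-knta-'.

(0, 44)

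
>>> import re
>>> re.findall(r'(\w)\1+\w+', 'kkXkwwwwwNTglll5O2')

A backreference is literal: `\1` must see the identical characters the first group matched.
Matches: at [0:18] match 'kkXkwwwwwNTglll5O2', group 1 = 'k'.
With a single group, `findall` returns only what that group captured — 1 item.

['k']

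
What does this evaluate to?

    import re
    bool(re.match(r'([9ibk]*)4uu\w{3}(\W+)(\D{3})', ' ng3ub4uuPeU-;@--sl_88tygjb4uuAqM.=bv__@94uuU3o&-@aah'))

False

The pattern matches zero or more of one of [9ibk] (captured); then the literal '4uu', then exactly 3 of a word character; then one or more of a non-word character (captured); then exactly 3 of a non-digit (captured).
`match` is anchored at position 0; if the pattern doesn't fit there, it returns None.
Here the string doesn't start with a match, so the call returns None, and `bool(None)` is False.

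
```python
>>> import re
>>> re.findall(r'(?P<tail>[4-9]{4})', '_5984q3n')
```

['5984']

Pattern: exactly 4 of a character in [4-9] (captured as 'tail').
With a single group, `findall` returns only what that group captured — 1 item.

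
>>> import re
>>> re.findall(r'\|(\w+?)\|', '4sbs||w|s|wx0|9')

['w', 'wx0']

With a single group, `findall` returns only what that group captured — 2 items.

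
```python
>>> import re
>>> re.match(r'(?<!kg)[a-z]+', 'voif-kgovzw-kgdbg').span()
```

(0, 4)

With `match`, the pattern is implicitly anchored at the beginning.
The match spans [0:4] → 'voif'.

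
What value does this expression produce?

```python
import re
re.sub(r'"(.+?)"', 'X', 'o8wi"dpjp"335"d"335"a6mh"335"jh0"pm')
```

'o8wiX335X335X335Xpm'

A `+?`/`*?`/`{m,n}?` starts at its minimum and grows only as far as needed for what follows to match.
Matches: at [4:10] → '"dpjp"'; at [13:16] → '"d"'; at [19:25] → '"a6mh"'; at [28:33] → '"jh0"'.
Every occurrence is swapped for 'X'.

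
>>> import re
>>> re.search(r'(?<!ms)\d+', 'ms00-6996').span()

Because the assertion is negative and zero-width, positions next to the forbidden text are skipped.
The match spans [3:4] → '0'.

(3, 4)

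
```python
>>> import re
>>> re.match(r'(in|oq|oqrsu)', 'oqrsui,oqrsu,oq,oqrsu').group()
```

'oq'

The regex engine tests alternatives in the order written; an earlier branch that matches wins even if a later one would match more.
`re.match` only tries the pattern at the start of the string.
The match spans [0:2] → 'oq'.
Captured: group 1 = 'oq'.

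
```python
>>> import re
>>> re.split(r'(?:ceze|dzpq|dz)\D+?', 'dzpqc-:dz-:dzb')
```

Alternation tries branches left to right and keeps the first one that lets the overall match succeed at that position.
Matches to split on: at [0:5] → 'dzpqc'; at [7:10] → 'dz-'; at [11:14] → 'dzb'.
The string is cut at each match, leaving 4 pieces.

['', '-:', ':', '']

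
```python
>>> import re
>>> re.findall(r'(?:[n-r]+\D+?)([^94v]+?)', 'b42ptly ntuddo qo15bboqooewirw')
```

Pattern: one or more of a character in [n-r], then one or more of a non-digit (lazy) (non-capturing group); then one or more of any character except [94v] (lazy) (captured).
Scanning left to right: at [3:6] match 'ptl', group 1 = 'l'; at [8:11] match 'ntu', group 1 = 'u'; at [13:16] match 'o q', group 1 = 'q'; at [21:27] match 'oqooew', group 1 = 'w'.
Because there's exactly one group, `findall` drops the full match and keeps group 1 from each hit.

['l', 'u', 'q', 'w']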